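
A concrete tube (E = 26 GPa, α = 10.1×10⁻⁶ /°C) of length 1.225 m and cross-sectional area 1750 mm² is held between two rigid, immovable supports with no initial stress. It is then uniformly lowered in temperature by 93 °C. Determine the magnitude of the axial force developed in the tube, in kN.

The ends cannot move, so σ = EαΔT = 26×10³ × 10.1×10⁻⁶ × 93 = 24.42 MPa.
Then P = σA = 24.42 × 1750 mm² = 42.74 kN, tensile.

P ≈ 42.7 kN (tensile)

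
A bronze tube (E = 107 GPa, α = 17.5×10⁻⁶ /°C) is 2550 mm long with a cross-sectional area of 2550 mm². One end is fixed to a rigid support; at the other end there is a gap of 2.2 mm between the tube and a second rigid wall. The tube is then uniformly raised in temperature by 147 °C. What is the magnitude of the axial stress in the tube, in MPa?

If the wall were absent the tube would grow by αΔT L = 17.5×10⁻⁶ × 147 × 2550 = 6.56 mm.
The gap closes (δ_free > 2.2 mm) and the wall then resists a further 6.56 − 2.2 = 4.36 mm of expansion.
So σ = E(δ_free − g)/L = 107×10³ × 4.36/2550 = 182.9 MPa.

σ ≈ 183 MPa (compressive)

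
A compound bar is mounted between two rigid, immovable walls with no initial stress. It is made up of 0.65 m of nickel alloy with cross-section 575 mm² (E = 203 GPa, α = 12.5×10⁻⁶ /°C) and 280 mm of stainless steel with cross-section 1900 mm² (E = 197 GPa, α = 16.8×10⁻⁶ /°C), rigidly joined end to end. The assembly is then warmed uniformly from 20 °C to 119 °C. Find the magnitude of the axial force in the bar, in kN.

If the supports were absent, the total length change would be Σ αᵢΔT Lᵢ = 12.5×10⁻⁶×99×650 + 16.8×10⁻⁶×99×280 = 1.27 mm.
The rigid supports impose zero overall length change; the single axial force P common to all segments must satisfy P Σ Lᵢ/(AᵢEᵢ) = δ_free.
The series flexibility is Σ Lᵢ/(AᵢEᵢ) = 650/(575×203×10³) + 280/(1900×197×10³) = 6.317×10⁻⁶ mm/N.
So P = 1.27 / 6.317×10⁻⁶ = 201.1 kN, compressive.

P ≈ 201 kN (compressive)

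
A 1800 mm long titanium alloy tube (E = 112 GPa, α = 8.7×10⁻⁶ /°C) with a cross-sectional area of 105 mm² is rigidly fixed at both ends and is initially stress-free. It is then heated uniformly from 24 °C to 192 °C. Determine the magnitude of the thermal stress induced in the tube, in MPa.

Because both ends are immovable the net strain is zero, and the suppressed thermal strain is αΔT = 8.7×10⁻⁶ × 168 = 1461.6×10⁻⁶.
The stress required to suppress this strain is σ = Eε = 112×10³ × 1461.6×10⁻⁶ = 163.7 MPa, compressive since the tube is trying to expand.

σ ≈ 164 MPa (compressive)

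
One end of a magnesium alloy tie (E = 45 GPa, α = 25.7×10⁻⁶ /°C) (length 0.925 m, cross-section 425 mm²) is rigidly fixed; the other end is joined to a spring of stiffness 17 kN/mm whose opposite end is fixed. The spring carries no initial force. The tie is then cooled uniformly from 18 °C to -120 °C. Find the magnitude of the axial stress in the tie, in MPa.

The unrestrained thermal change is αΔT L = 25.7×10⁻⁶ × 138 × 925 = 3.281 mm.
Let P be the tensile force in the spring. The tie extends elastically by PL/(AE) and the spring stretches by P/k; together these equal δ_free.
P [ L/(AE) + 1/k ] = δ_free → P [ 925/(425×45×10³) + 1/(17×10³) ] = 3.281.
P = 3.281 / 0.0001072 = 30610 N.
σ = P/A = 30610/425 = 72.01 MPa.

σ ≈ 72 MPa (tensile)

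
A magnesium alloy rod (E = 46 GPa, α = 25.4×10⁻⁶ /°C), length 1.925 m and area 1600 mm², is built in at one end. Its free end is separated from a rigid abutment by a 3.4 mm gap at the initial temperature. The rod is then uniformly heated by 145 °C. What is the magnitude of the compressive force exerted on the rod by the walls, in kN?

P ≈ 141 kN

If the wall were absent the rod would grow by αΔT L = 25.4×10⁻⁶ × 145 × 1925 = 7.09 mm.
After closing the 3.4 mm clearance, 7.09 − 3.4 = 3.69 mm of expansion remains to be suppressed by the wall.
So σ = E(δ_free − g)/L = 46×10³ × 3.69/1925 = 88.17 MPa.
P = σA = 88.17 × 1600 = 141.1 kN.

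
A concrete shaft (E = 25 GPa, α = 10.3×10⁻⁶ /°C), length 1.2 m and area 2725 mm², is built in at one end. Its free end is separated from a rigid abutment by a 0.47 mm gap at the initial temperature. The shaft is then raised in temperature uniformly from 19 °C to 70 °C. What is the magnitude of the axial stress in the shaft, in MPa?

Free thermal elongation = αΔT L = 10.3×10⁻⁶ × 51 × 1200 = 0.6304 mm.
The gap closes (δ_free > 0.47 mm) and the wall then resists a further 0.6304 − 0.47 = 0.1604 mm of expansion.
That suppressed elongation corresponds to σ = E·Δ/L = 25×10³ × 0.1604/1200 = 3.341 MPa.

σ ≈ 3.34 MPa (compressive)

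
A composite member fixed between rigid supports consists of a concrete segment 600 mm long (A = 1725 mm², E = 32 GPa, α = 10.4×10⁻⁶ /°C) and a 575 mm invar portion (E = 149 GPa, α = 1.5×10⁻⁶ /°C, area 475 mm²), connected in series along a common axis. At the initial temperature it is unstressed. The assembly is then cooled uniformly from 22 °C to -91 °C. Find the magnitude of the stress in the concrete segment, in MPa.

Free thermal contraction of the whole bar: Σ αᵢΔT Lᵢ = 10.4×10⁻⁶×113×600 + 1.5×10⁻⁶×113×575 = 0.8026 mm.
The walls prevent any net length change, so an axial force P (same in every segment) develops. Compatibility: P · Σ Lᵢ/(AᵢEᵢ) = δ_free.
The series flexibility is Σ Lᵢ/(AᵢEᵢ) = 600/(1725×32×10³) + 575/(475×149×10³) = 1.899×10⁻⁵ mm/N.
Hence P = δ_free / Σ(L/AE) = 0.8026/1.899×10⁻⁵ = 42.25 kN (tensile).
σ_{concrete} = P / A = 42250 / 1725 = 24.5 MPa.

σ ≈ 24.5 MPa (tensile)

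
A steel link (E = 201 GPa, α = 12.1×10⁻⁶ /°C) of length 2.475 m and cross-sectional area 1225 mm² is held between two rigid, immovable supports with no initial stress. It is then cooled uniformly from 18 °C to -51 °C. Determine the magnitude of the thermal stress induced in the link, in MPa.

The supports are rigid, so the total axial strain is zero. The restrained thermal strain is ε = αΔT = 12.1×10⁻⁶ × 69 = 834.9×10⁻⁶.
Hence σ = E·αΔT = 201×10³ × 834.9×10⁻⁶ = 167.8 MPa, tensile.

σ ≈ 168 MPa (tensile)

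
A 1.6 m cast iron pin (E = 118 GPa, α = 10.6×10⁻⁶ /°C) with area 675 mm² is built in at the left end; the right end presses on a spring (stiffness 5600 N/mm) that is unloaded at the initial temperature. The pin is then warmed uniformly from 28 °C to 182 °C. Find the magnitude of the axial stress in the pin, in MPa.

The unrestrained thermal change is αΔT L = 10.6×10⁻⁶ × 154 × 1600 = 2.612 mm.
Let P be the compressive force at the spring. The pin shortens elastically by PL/(AE) and the spring compresses by P/k; together these equal δ_free.
P [ L/(AE) + 1/k ] = δ_free → P [ 1600/(675×118×10³) + 1/(5600) ] = 2.612.
P = 2.612 / 0.0001987 = 13150 N.
σ = P/A = 13150/675 = 19.48 MPa.

σ ≈ 19.5 MPa (compressive)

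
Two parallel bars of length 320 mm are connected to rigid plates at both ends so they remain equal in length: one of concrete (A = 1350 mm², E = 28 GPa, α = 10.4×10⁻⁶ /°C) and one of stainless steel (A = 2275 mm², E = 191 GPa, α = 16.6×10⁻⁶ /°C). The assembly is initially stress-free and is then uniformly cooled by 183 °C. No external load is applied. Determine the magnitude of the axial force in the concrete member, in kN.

P ≈ 39.5 kN (compressive in the concrete)

Both members must finish at the same length. With the larger α, the stainless steel tends to over-contract; the plates restrain it, putting the stainless steel in tension and the concrete in compression. With no external load the two internal forces are equal and opposite, magnitude P.
Compatibility of the two members (thermal + elastic change equal): (α₁ − α₂)ΔT = P·[1/(A₁E₁) + 1/(A₂E₂)].
|α₁ − α₂|·ΔT = 6.2×10⁻⁶ × 183 = 0.001135.
1/(A₁E₁) + 1/(A₂E₂) = 1/(1350×28×10³) + 1/(2275×191×10³) = 2.876×10⁻⁸ N⁻¹.
P = 0.001135 / 2.876×10⁻⁸ = 39460 N = 39.46 kN.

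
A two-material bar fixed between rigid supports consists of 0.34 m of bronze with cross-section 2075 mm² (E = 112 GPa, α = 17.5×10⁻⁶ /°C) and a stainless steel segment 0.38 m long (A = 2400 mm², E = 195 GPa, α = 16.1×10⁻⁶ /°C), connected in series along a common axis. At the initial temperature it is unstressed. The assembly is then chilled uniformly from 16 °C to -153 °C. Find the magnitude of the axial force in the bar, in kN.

If the supports were absent, the total length change would be Σ αᵢΔT Lᵢ = 17.5×10⁻⁶×169×340 + 16.1×10⁻⁶×169×380 = 2.039 mm.
The rigid supports impose zero overall length change; the single axial force P common to all segments must satisfy P Σ Lᵢ/(AᵢEᵢ) = δ_free.
The series flexibility is Σ Lᵢ/(AᵢEᵢ) = 340/(2075×112×10³) + 380/(2400×195×10³) = 2.275×10⁻⁶ mm/N.
Hence P = δ_free / Σ(L/AE) = 2.039/2.275×10⁻⁶ = 896.5 kN (tensile).

P ≈ 896 kN (tensile)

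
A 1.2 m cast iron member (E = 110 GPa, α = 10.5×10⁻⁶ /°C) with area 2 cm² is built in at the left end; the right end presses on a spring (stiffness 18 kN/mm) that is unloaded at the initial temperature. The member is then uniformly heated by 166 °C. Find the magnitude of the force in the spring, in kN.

P ≈ 19 kN

If the spring were absent the member would lengthen by αΔT L = 10.5×10⁻⁶ × 166 × 1200 = 2.092 mm.
With a force P in the spring, the elastic change of the member is PL/(AE) and that of the spring is P/k; compatibility requires their sum to equal δ_free.
P [ L/(AE) + 1/k ] = δ_free → P [ 1200/(200×110×10³) + 1/(18×10³) ] = 2.092.
P = 2.092 / 0.0001101 = 19000 N.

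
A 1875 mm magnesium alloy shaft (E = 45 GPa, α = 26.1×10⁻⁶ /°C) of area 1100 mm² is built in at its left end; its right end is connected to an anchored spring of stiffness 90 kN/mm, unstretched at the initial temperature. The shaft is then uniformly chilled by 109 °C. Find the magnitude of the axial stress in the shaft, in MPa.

If the spring were absent the shaft would shorten by αΔT L = 26.1×10⁻⁶ × 109 × 1875 = 5.334 mm.
Let P be the tensile force in the spring. The shaft extends elastically by PL/(AE) and the spring stretches by P/k; together these equal δ_free.
So P = δ_free / [L/(AE) + 1/k] = 5.334 / [ 1875/(1100×45×10³) + 1/(90×10³) ].
P = 5.334 / 4.899×10⁻⁵ = 108900 N.
σ = P/A = 108900/1100 = 98.98 MPa.

σ ≈ 99 MPa (tensile)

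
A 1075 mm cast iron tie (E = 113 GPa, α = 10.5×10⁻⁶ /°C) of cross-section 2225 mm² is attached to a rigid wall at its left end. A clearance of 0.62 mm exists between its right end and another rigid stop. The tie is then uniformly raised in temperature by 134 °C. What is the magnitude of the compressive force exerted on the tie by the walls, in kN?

P ≈ 209 kN

Free thermal elongation = αΔT L = 10.5×10⁻⁶ × 134 × 1075 = 1.513 mm.
The gap closes (δ_free > 0.62 mm) and the wall then resists a further 1.513 − 0.62 = 0.8925 mm of expansion.
That suppressed elongation corresponds to σ = E·Δ/L = 113×10³ × 0.8925/1075 = 93.82 MPa.
Force on the wall = σA = 93.82 × 2225 mm² = 208.7 kN.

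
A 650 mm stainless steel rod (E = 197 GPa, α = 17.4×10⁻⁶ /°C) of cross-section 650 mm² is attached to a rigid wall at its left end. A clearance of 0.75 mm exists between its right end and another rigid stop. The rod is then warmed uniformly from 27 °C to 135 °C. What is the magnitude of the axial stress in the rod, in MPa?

σ ≈ 143 MPa (compressive)

If the wall were absent the rod would grow by αΔT L = 17.4×10⁻⁶ × 108 × 650 = 1.221 mm.
This exceeds the 0.75 mm gap, so the wall pushes back. The portion of expansion that must be recovered elastically is δ_free − gap = 1.221 − 0.75 = 0.4715 mm.
So σ = E(δ_free − g)/L = 197×10³ × 0.4715/650 = 142.9 MPa.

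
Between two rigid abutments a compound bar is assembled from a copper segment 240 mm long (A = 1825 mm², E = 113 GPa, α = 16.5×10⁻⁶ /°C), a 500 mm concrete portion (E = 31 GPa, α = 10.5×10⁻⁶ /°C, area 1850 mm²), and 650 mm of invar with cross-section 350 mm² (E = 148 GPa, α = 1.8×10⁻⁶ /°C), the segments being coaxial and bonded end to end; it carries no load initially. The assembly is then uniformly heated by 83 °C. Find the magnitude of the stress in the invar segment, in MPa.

Free thermal expansion of the whole bar: Σ αᵢΔT Lᵢ = 16.5×10⁻⁶×83×240 + 10.5×10⁻⁶×83×500 + 1.8×10⁻⁶×83×650 = 0.8615 mm.
Since the ends are fixed, an axial force P builds up, equal in every segment, with P · Σ Lᵢ/(AᵢEᵢ) = δ_free.
The series flexibility is Σ Lᵢ/(AᵢEᵢ) = 240/(1825×113×10³) + 500/(1850×31×10³) + 650/(350×148×10³) = 2.243×10⁻⁵ mm/N.
P = 0.8615 / 2.243×10⁻⁵ = 38410 N = 38.41 kN, compressive.
σ_{invar} = P / A = 38410 / 350 = 109.7 MPa.

σ ≈ 110 MPa (compressive)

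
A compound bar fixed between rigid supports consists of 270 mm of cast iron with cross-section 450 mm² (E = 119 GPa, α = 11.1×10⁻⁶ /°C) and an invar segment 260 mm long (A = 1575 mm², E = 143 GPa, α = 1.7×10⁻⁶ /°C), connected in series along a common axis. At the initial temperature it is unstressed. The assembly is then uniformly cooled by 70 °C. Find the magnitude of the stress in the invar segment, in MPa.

σ ≈ 24.7 MPa (tensile)

If the supports were absent, the total length change would be Σ αᵢΔT Lᵢ = 11.1×10⁻⁶×70×270 + 1.7×10⁻⁶×70×260 = 0.2407 mm.
Since the ends are fixed, an axial force P builds up, equal in every segment, with P · Σ Lᵢ/(AᵢEᵢ) = δ_free.
Σ Lᵢ/(AᵢEᵢ) = 270/(450×119×10³) + 260/(1575×143×10³) = 6.196×10⁻⁶ mm/N.
So P = 0.2407 / 6.196×10⁻⁶ = 38.85 kN, tensile.
σ_{invar} = P / A = 38850 / 1575 = 24.67 MPa.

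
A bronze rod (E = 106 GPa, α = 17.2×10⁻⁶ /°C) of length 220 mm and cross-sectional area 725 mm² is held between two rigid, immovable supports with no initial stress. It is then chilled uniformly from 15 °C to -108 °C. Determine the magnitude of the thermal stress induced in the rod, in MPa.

The supports are rigid, so the total axial strain is zero. The restrained thermal strain is ε = αΔT = 17.2×10⁻⁶ × 123 = 2115.6×10⁻⁶.
Hence σ = E·αΔT = 106×10³ × 2115.6×10⁻⁶ = 224.3 MPa, tensile.

σ ≈ 224 MPa (tensile)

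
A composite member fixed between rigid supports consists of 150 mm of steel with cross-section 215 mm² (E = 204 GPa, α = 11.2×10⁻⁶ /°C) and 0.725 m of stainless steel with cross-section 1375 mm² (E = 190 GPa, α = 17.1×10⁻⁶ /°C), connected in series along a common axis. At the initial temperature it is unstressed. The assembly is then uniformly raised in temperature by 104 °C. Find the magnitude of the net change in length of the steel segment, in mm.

|ΔL| ≈ 0.634 mm

With the walls removed the bar would change length by δ_free = Σ αᵢΔT Lᵢ = 11.2×10⁻⁶×104×150 + 17.1×10⁻⁶×104×725 = 1.464 mm.
The walls prevent any net length change, so an axial force P (same in every segment) develops. Compatibility: P · Σ Lᵢ/(AᵢEᵢ) = δ_free.
Σ Lᵢ/(AᵢEᵢ) = 150/(215×204×10³) + 725/(1375×190×10³) = 6.195×10⁻⁶ mm/N.
P = 1.464 / 6.195×10⁻⁶ = 236300 N = 236.3 kN, compressive.
For the steel segment, free thermal change = 11.2×10⁻⁶×104×150 = 0.1747 mm and elastic change from P = 236300×150/(215×204×10³) = 0.8082 mm; these oppose, so the net change is 0.634 mm (segment shortens).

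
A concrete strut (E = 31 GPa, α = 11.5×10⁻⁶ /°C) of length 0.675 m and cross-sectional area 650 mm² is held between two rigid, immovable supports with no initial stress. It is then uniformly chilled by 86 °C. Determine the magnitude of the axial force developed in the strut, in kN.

P ≈ 19.9 kN (tensile)

With zero net strain, σ = E·αΔT = 31 GPa × 11.5×10⁻⁶ × 86 = 30.66 MPa.
Then P = σA = 30.66 × 650 mm² = 19.93 kN, tensile.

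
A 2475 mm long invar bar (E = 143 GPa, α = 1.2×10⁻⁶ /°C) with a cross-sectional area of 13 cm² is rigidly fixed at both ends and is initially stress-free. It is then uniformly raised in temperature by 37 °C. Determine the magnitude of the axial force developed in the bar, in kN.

Full restraint means ε = 0, so the stress is σ = EαΔT = 143×10³ × 1.2×10⁻⁶ × 37 = 6.349 MPa.
P = AEαΔT = 1300 × 143×10³ × 1.2×10⁻⁶ × 37 = 8.254 kN (compressive).

P ≈ 8.25 kN (compressive)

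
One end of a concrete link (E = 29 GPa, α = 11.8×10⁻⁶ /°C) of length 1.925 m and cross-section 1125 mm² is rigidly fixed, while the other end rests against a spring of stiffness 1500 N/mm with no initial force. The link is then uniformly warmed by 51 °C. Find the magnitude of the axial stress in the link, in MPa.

If the spring were absent the link would lengthen by αΔT L = 11.8×10⁻⁶ × 51 × 1925 = 1.158 mm.
With a force P in the spring, the elastic change of the link is PL/(AE) and that of the spring is P/k; compatibility requires their sum to equal δ_free.
P [ L/(AE) + 1/k ] = δ_free → P [ 1925/(1125×29×10³) + 1/(1500) ] = 1.158.
P = 1.158 / 0.0007257 = 1596 N.
σ = P/A = 1596/1125 = 1.419 MPa.

σ ≈ 1.42 MPa (compressive)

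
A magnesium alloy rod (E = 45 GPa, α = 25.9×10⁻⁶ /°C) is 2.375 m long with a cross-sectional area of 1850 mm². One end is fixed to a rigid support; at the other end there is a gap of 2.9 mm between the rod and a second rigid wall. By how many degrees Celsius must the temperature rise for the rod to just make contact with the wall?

ΔT ≈ 47.1 °C

Contact occurs when the free expansion equals the gap: αΔT L = 2.9 mm.
So ΔT = g/(αL) = 2.9/(25.9×10⁻⁶ × 2375) = 47.14 °C.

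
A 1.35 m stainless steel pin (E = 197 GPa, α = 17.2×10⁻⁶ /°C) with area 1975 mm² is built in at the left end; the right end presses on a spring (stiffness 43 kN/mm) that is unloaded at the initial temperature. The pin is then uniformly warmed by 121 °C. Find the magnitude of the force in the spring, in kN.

Free thermal expansion: δ_free = αΔT L = 17.2×10⁻⁶ × 121 × 1350 = 2.81 mm.
With a force P in the spring, the elastic change of the pin is PL/(AE) and that of the spring is P/k; compatibility requires their sum to equal δ_free.
So P = δ_free / [L/(AE) + 1/k] = 2.81 / [ 1350/(1975×197×10³) + 1/(43×10³) ].
P = 2.81 / 2.673×10⁻⁵ = 105100 N.

P ≈ 105 kN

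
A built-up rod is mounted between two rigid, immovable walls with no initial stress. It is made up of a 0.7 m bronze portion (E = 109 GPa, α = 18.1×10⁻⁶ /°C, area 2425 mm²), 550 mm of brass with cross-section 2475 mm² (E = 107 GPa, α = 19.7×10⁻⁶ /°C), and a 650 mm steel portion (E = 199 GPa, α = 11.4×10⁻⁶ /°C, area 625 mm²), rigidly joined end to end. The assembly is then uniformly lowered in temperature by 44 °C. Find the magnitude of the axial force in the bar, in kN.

P ≈ 137 kN (tensile)

If the supports were absent, the total length change would be Σ αᵢΔT Lᵢ = 18.1×10⁻⁶×44×700 + 19.7×10⁻⁶×44×550 + 11.4×10⁻⁶×44×650 = 1.36 mm.
Since the ends are fixed, an axial force P builds up, equal in every segment, with P · Σ Lᵢ/(AᵢEᵢ) = δ_free.
The series flexibility is Σ Lᵢ/(AᵢEᵢ) = 700/(2425×109×10³) + 550/(2475×107×10³) + 650/(625×199×10³) = 9.951×10⁻⁶ mm/N.
So P = 1.36 / 9.951×10⁻⁶ = 136.7 kN, tensile.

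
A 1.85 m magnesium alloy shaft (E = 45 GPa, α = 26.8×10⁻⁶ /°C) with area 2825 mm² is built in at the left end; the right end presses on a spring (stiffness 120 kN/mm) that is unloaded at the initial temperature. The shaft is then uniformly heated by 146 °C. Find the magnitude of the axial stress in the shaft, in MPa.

The unrestrained thermal change is αΔT L = 26.8×10⁻⁶ × 146 × 1850 = 7.239 mm.
Let P be the compressive force at the spring. The shaft shortens elastically by PL/(AE) and the spring compresses by P/k; together these equal δ_free.
P [ L/(AE) + 1/k ] = δ_free → P [ 1850/(2825×45×10³) + 1/(120×10³) ] = 7.239.
P = 7.239 / 2.289×10⁻⁵ = 316300 N.
σ = P/A = 316300/2825 = 112 MPa.

σ ≈ 112 MPa (compressive)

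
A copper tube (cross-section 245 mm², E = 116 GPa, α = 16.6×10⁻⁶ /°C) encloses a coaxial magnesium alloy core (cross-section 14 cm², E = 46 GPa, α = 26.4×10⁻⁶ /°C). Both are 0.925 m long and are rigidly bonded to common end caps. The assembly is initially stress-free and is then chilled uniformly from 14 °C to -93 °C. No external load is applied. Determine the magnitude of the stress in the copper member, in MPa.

σ ≈ 84.4 MPa (compressive)

Equilibrium of a rigid end plate with no external load gives equal and opposite internal forces ±P in the two members. Since α_{magnesium alloy} > α_{copper}, cooling drives the magnesium alloy into tension and the copper into compression.
Compatibility of the two members (thermal + elastic change equal): (α₁ − α₂)ΔT = P·[1/(A₁E₁) + 1/(A₂E₂)].
|α₁ − α₂|·ΔT = 9.8×10⁻⁶ × 107 = 0.001049.
1/(A₁E₁) + 1/(A₂E₂) = 1/(245×116×10³) + 1/(1400×46×10³) = 5.071×10⁻⁸ N⁻¹.
So P = 0.001049 / 5.071×10⁻⁸ = 20.68 kN.
σ_{copper} = P/A₁ = 20680/245 = 84.39 MPa, compressive.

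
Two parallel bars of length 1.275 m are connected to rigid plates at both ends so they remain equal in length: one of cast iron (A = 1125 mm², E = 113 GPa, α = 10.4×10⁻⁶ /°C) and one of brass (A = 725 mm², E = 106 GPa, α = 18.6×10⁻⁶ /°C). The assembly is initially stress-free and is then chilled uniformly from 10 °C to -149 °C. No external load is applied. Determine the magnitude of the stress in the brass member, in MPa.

Both members must finish at the same length. With the larger α, the brass tends to over-contract; the plates restrain it, putting the brass in tension and the cast iron in compression. With no external load the two internal forces are equal and opposite, magnitude P.
Setting the final lengths equal and cancelling L: (α₁ − α₂)ΔT = P/(A₁E₁) + P/(A₂E₂).
|α₁ − α₂|·ΔT = 8.2×10⁻⁶ × 159 = 0.001304.
1/(A₁E₁) + 1/(A₂E₂) = 1/(1125×113×10³) + 1/(725×106×10³) = 2.088×10⁻⁸ N⁻¹.
So P = 0.001304 / 2.088×10⁻⁸ = 62.45 kN.
σ_{brass} = P/A₂ = 62450/725 = 86.13 MPa, tensile.

σ ≈ 86.1 MPa (tensile)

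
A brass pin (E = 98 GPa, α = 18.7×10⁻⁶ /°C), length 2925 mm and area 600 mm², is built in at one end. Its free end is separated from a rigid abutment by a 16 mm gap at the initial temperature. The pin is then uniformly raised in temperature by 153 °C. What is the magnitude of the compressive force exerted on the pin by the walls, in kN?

Free thermal elongation = αΔT L = 18.7×10⁻⁶ × 153 × 2925 = 8.369 mm.
Since δ_free = 8.37 mm is less than the 16 mm gap, the pin never touches the wall. No axial force develops.

P ≈ 0 kN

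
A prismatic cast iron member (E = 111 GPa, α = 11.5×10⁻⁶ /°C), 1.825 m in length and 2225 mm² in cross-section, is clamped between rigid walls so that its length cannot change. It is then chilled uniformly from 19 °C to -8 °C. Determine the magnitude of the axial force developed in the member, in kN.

P ≈ 76.7 kN (tensile)

The ends cannot move, so σ = EαΔT = 111×10³ × 11.5×10⁻⁶ × 27 = 34.47 MPa.
P = AEαΔT = 2225 × 111×10³ × 11.5×10⁻⁶ × 27 = 76.69 kN (tensile).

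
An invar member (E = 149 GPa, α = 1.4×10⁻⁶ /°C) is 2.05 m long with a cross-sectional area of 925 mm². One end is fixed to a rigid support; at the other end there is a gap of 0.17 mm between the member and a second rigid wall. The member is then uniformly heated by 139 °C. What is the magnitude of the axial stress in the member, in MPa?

σ ≈ 16.6 MPa (compressive)

Free thermal elongation = αΔT L = 1.4×10⁻⁶ × 139 × 2050 = 0.3989 mm.
The gap closes (δ_free > 0.17 mm) and the wall then resists a further 0.3989 − 0.17 = 0.2289 mm of expansion.
Compatibility: PL/(AE) = 0.2289 mm, so σ = P/A = E × (0.2289/2050) = 16.64 MPa.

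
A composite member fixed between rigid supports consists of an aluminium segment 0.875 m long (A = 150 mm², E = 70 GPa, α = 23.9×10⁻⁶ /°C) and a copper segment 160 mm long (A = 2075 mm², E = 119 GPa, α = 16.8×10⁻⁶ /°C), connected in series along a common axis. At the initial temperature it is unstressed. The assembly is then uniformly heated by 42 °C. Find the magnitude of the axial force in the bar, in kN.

Free thermal expansion of the whole bar: Σ αᵢΔT Lᵢ = 23.9×10⁻⁶×42×875 + 16.8×10⁻⁶×42×160 = 0.9912 mm.
Since the ends are fixed, an axial force P builds up, equal in every segment, with P · Σ Lᵢ/(AᵢEᵢ) = δ_free.
The series flexibility is Σ Lᵢ/(AᵢEᵢ) = 875/(150×70×10³) + 160/(2075×119×10³) = 8.398×10⁻⁵ mm/N.
So P = 0.9912 / 8.398×10⁻⁵ = 11.8 kN, compressive.

P ≈ 11.8 kN (compressive)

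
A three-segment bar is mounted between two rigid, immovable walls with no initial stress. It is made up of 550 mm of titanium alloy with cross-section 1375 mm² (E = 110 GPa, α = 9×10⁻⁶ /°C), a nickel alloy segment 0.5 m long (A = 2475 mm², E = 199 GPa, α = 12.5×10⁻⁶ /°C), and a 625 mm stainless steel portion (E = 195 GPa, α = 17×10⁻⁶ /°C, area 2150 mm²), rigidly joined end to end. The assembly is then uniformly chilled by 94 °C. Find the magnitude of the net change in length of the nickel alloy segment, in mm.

|ΔL| ≈ 0.248 mm

If the supports were absent, the total length change would be Σ αᵢΔT Lᵢ = 9×10⁻⁶×94×550 + 12.5×10⁻⁶×94×500 + 17×10⁻⁶×94×625 = 2.052 mm.
Since the ends are fixed, an axial force P builds up, equal in every segment, with P · Σ Lᵢ/(AᵢEᵢ) = δ_free.
The series flexibility is Σ Lᵢ/(AᵢEᵢ) = 550/(1375×110×10³) + 500/(2475×199×10³) + 625/(2150×195×10³) = 6.142×10⁻⁶ mm/N.
Hence P = δ_free / Σ(L/AE) = 2.052/6.142×10⁻⁶ = 334 kN (tensile).
For the nickel alloy segment, free thermal change = 12.5×10⁻⁶×94×500 = 0.5875 mm and elastic change from P = 334000×500/(2475×199×10³) = 0.3391 mm; these oppose, so the net change is 0.248 mm (segment shortens).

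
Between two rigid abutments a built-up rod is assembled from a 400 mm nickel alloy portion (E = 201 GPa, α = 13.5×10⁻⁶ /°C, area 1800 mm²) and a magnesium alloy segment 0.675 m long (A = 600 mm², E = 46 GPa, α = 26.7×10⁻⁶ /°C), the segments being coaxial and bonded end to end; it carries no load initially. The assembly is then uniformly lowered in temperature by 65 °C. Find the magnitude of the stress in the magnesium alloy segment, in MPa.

If the supports were absent, the total length change would be Σ αᵢΔT Lᵢ = 13.5×10⁻⁶×65×400 + 26.7×10⁻⁶×65×675 = 1.522 mm.
The rigid supports impose zero overall length change; the single axial force P common to all segments must satisfy P Σ Lᵢ/(AᵢEᵢ) = δ_free.
The series flexibility is Σ Lᵢ/(AᵢEᵢ) = 400/(1800×201×10³) + 675/(600×46×10³) = 2.556×10⁻⁵ mm/N.
So P = 1.522 / 2.556×10⁻⁵ = 59.56 kN, tensile.
σ_{magnesium alloy} = P / A = 59560 / 600 = 99.27 MPa.

σ ≈ 99.3 MPa (tensile)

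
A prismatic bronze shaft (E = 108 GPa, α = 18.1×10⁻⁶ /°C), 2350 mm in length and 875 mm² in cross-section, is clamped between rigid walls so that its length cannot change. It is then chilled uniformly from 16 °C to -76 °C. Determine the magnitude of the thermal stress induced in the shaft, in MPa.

σ ≈ 180 MPa (tensile)

The supports are rigid, so the total axial strain is zero. The restrained thermal strain is ε = αΔT = 18.1×10⁻⁶ × 92 = 1665.2×10⁻⁶.
σ = EαΔT = 108×10³ × 18.1×10⁻⁶ × 92 = 179.8 MPa (tensile; the shaft is trying to contract).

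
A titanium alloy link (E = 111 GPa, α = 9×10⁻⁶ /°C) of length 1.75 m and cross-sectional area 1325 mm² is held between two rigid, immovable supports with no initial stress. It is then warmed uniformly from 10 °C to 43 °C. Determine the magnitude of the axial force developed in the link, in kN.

P ≈ 43.7 kN (compressive)

The ends cannot move, so σ = EαΔT = 111×10³ × 9×10⁻⁶ × 33 = 32.97 MPa.
Axial force P = σA = 32.97 × 1325 = 43680 N = 43.68 kN, compressive.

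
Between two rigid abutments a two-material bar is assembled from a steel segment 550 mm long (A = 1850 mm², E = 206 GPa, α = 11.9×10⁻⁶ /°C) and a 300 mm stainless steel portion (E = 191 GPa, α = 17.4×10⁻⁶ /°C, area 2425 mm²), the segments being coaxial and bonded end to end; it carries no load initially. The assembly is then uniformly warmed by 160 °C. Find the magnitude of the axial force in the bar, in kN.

P ≈ 900 kN (compressive)

With the walls removed the bar would change length by δ_free = Σ αᵢΔT Lᵢ = 11.9×10⁻⁶×160×550 + 17.4×10⁻⁶×160×300 = 1.882 mm.
The walls prevent any net length change, so an axial force P (same in every segment) develops. Compatibility: P · Σ Lᵢ/(AᵢEᵢ) = δ_free.
The series flexibility is Σ Lᵢ/(AᵢEᵢ) = 550/(1850×206×10³) + 300/(2425×191×10³) = 2.091×10⁻⁶ mm/N.
P = 1.882 / 2.091×10⁻⁶ = 900300 N = 900.3 kN, compressive.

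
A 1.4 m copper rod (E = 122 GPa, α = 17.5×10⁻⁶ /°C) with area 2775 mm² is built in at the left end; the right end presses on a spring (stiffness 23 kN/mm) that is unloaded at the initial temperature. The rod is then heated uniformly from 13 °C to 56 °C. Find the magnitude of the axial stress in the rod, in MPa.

If the spring were absent the rod would lengthen by αΔT L = 17.5×10⁻⁶ × 43 × 1400 = 1.053 mm.
With a force P in the spring, the elastic change of the rod is PL/(AE) and that of the spring is P/k; compatibility requires their sum to equal δ_free.
So P = δ_free / [L/(AE) + 1/k] = 1.053 / [ 1400/(2775×122×10³) + 1/(23×10³) ].
P = 1.053 / 4.761×10⁻⁵ = 22130 N.
σ = P/A = 22130/2775 = 7.973 MPa.

σ ≈ 7.97 MPa (compressive)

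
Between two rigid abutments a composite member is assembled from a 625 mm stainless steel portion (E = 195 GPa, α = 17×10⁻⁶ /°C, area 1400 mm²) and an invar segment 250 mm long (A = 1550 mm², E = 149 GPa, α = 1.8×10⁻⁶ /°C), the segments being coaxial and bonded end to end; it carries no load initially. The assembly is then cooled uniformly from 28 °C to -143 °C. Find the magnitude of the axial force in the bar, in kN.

P ≈ 562 kN (tensile)

Free thermal contraction of the whole bar: Σ αᵢΔT Lᵢ = 17×10⁻⁶×171×625 + 1.8×10⁻⁶×171×250 = 1.894 mm.
The rigid supports impose zero overall length change; the single axial force P common to all segments must satisfy P Σ Lᵢ/(AᵢEᵢ) = δ_free.
Σ Lᵢ/(AᵢEᵢ) = 625/(1400×195×10³) + 250/(1550×149×10³) = 3.372×10⁻⁶ mm/N.
So P = 1.894 / 3.372×10⁻⁶ = 561.7 kN, tensile.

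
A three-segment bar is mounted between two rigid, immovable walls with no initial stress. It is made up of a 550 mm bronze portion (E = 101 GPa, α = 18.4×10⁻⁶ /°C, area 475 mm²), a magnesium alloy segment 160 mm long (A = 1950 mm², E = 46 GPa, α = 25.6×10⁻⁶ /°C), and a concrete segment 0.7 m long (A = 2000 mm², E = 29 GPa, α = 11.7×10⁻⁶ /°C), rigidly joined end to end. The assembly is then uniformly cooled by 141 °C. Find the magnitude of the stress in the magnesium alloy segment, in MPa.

With the walls removed the bar would change length by δ_free = Σ αᵢΔT Lᵢ = 18.4×10⁻⁶×141×550 + 25.6×10⁻⁶×141×160 + 11.7×10⁻⁶×141×700 = 3.159 mm.
Since the ends are fixed, an axial force P builds up, equal in every segment, with P · Σ Lᵢ/(AᵢEᵢ) = δ_free.
The series flexibility is Σ Lᵢ/(AᵢEᵢ) = 550/(475×101×10³) + 160/(1950×46×10³) + 700/(2000×29×10³) = 2.532×10⁻⁵ mm/N.
P = 3.159 / 2.532×10⁻⁵ = 124800 N = 124.8 kN, tensile.
σ_{magnesium alloy} = P / A = 124800 / 1950 = 63.99 MPa.

σ ≈ 64 MPa (tensile)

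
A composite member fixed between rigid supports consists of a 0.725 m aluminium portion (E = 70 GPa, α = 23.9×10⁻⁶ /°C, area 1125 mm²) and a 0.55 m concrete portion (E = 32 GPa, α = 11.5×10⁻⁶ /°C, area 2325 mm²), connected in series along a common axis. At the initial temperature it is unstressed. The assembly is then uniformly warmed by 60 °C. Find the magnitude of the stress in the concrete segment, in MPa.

σ ≈ 36.8 MPa (compressive)

Free thermal expansion of the whole bar: Σ αᵢΔT Lᵢ = 23.9×10⁻⁶×60×725 + 11.5×10⁻⁶×60×550 = 1.419 mm.
The walls prevent any net length change, so an axial force P (same in every segment) develops. Compatibility: P · Σ Lᵢ/(AᵢEᵢ) = δ_free.
The series flexibility is Σ Lᵢ/(AᵢEᵢ) = 725/(1125×70×10³) + 550/(2325×32×10³) = 1.66×10⁻⁵ mm/N.
So P = 1.419 / 1.66×10⁻⁵ = 85.5 kN, compressive.
σ_{concrete} = P / A = 85500 / 2325 = 36.77 MPa.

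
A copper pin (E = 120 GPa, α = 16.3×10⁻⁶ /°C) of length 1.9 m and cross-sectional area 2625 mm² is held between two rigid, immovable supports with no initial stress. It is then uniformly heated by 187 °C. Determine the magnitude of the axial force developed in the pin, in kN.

P ≈ 960 kN (compressive)

With zero net strain, σ = E·αΔT = 120 GPa × 16.3×10⁻⁶ × 187 = 365.8 MPa.
P = AEαΔT = 2625 × 120×10³ × 16.3×10⁻⁶ × 187 = 960.2 kN (compressive).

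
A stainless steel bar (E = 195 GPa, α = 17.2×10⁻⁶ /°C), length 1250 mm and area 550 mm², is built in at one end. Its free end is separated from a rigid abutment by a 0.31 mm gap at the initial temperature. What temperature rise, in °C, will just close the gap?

The gap closes when αΔT L = 0.31 mm, since the bar is still unstressed at that instant.
ΔT = 0.31 / (17.2×10⁻⁶ × 1250) = 14.42 °C.

ΔT ≈ 14.4 °C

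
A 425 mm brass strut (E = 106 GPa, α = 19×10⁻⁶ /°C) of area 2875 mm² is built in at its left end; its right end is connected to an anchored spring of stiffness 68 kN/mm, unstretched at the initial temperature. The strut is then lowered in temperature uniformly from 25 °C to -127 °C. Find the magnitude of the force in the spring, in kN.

P ≈ 76.2 kN

The unrestrained thermal change is αΔT L = 19×10⁻⁶ × 152 × 425 = 1.227 mm.
With a force P in the spring, the elastic change of the strut is PL/(AE) and that of the spring is P/k; compatibility requires their sum to equal δ_free.
So P = δ_free / [L/(AE) + 1/k] = 1.227 / [ 425/(2875×106×10³) + 1/(68×10³) ].
P = 1.227 / 1.61×10⁻⁵ = 76230 N.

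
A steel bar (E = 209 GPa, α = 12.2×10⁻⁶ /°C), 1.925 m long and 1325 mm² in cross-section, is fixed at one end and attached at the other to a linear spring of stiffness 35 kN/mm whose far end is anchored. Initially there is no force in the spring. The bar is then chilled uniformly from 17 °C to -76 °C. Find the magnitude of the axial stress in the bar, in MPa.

If the spring were absent the bar would shorten by αΔT L = 12.2×10⁻⁶ × 93 × 1925 = 2.184 mm.
With a force P in the spring, the elastic change of the bar is PL/(AE) and that of the spring is P/k; compatibility requires their sum to equal δ_free.
So P = δ_free / [L/(AE) + 1/k] = 2.184 / [ 1925/(1325×209×10³) + 1/(35×10³) ].
P = 2.184 / 3.552×10⁻⁵ = 61480 N.
σ = P/A = 61480/1325 = 46.4 MPa.

σ ≈ 46.4 MPa (tensile)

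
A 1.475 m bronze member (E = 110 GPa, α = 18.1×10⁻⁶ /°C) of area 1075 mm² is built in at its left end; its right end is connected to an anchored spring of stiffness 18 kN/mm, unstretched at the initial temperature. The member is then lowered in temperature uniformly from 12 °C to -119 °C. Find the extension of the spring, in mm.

δ ≈ 2.86 mm

The unrestrained thermal change is αΔT L = 18.1×10⁻⁶ × 131 × 1475 = 3.497 mm.
Let P be the tensile force in the spring. The member extends elastically by PL/(AE) and the spring stretches by P/k; together these equal δ_free.
So P = δ_free / [L/(AE) + 1/k] = 3.497 / [ 1475/(1075×110×10³) + 1/(18×10³) ].
P = 3.497 / 6.803×10⁻⁵ = 51410 N.
Spring extension = P/k = 51410/(18×10³) = 2.856 mm.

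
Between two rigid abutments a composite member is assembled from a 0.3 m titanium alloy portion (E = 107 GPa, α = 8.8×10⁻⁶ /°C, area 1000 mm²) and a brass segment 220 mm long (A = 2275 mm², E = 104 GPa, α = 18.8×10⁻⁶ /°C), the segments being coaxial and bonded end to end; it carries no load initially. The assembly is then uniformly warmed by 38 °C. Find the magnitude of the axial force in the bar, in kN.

If the supports were absent, the total length change would be Σ αᵢΔT Lᵢ = 8.8×10⁻⁶×38×300 + 18.8×10⁻⁶×38×220 = 0.2575 mm.
The walls prevent any net length change, so an axial force P (same in every segment) develops. Compatibility: P · Σ Lᵢ/(AᵢEᵢ) = δ_free.
The series flexibility is Σ Lᵢ/(AᵢEᵢ) = 300/(1000×107×10³) + 220/(2275×104×10³) = 3.734×10⁻⁶ mm/N.
Hence P = δ_free / Σ(L/AE) = 0.2575/3.734×10⁻⁶ = 68.97 kN (compressive).

P ≈ 69 kN (compressive)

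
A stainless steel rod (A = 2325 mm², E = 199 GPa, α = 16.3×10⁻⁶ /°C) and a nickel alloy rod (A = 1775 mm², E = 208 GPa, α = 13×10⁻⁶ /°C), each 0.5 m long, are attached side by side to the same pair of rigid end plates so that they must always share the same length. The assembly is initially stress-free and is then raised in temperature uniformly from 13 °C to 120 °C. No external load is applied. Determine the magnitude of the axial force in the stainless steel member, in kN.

Both members must finish at the same length. With the larger α, the stainless steel tends to over-expand; the plates restrain it, putting the stainless steel in compression and the nickel alloy in tension. With no external load the two internal forces are equal and opposite, magnitude P.
Compatibility of the two members (thermal + elastic change equal): (α₁ − α₂)ΔT = P·[1/(A₁E₁) + 1/(A₂E₂)].
|α₁ − α₂|·ΔT = 3.3×10⁻⁶ × 107 = 0.0003531.
1/(A₁E₁) + 1/(A₂E₂) = 1/(2325×199×10³) + 1/(1775×208×10³) = 4.87×10⁻⁹ N⁻¹.
P = 0.0003531 / 4.87×10⁻⁹ = 72510 N = 72.51 kN.

P ≈ 72.5 kN (compressive in the stainless steel)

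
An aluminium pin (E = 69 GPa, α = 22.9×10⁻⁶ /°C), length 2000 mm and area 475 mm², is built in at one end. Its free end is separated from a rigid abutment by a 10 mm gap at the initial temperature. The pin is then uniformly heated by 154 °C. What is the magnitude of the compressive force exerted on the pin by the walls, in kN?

P ≈ 0 kN

Free thermal elongation = αΔT L = 22.9×10⁻⁶ × 154 × 2000 = 7.053 mm.
This is smaller than the 10 mm clearance, so the pin expands freely without reaching the stop — the stress is zero.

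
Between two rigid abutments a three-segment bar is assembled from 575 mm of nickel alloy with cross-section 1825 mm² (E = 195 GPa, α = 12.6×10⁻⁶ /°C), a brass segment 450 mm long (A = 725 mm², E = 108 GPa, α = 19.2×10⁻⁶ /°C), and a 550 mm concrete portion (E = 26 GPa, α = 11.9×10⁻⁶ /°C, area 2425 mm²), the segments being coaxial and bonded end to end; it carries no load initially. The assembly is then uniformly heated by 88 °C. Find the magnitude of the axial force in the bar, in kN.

P ≈ 123 kN (compressive)

If the supports were absent, the total length change would be Σ αᵢΔT Lᵢ = 12.6×10⁻⁶×88×575 + 19.2×10⁻⁶×88×450 + 11.9×10⁻⁶×88×550 = 1.974 mm.
The rigid supports impose zero overall length change; the single axial force P common to all segments must satisfy P Σ Lᵢ/(AᵢEᵢ) = δ_free.
The series flexibility is Σ Lᵢ/(AᵢEᵢ) = 575/(1825×195×10³) + 450/(725×108×10³) + 550/(2425×26×10³) = 1.609×10⁻⁵ mm/N.
So P = 1.974 / 1.609×10⁻⁵ = 122.7 kN, compressive.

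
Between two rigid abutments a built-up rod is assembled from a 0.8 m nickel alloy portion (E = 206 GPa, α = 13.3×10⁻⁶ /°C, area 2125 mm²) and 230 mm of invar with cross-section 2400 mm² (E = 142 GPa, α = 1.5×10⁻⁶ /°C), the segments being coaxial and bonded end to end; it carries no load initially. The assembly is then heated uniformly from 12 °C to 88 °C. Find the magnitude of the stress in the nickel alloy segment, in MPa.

σ ≈ 157 MPa (compressive)

Free thermal expansion of the whole bar: Σ αᵢΔT Lᵢ = 13.3×10⁻⁶×76×800 + 1.5×10⁻⁶×76×230 = 0.8349 mm.
Since the ends are fixed, an axial force P builds up, equal in every segment, with P · Σ Lᵢ/(AᵢEᵢ) = δ_free.
Σ Lᵢ/(AᵢEᵢ) = 800/(2125×206×10³) + 230/(2400×142×10³) = 2.502×10⁻⁶ mm/N.
Hence P = δ_free / Σ(L/AE) = 0.8349/2.502×10⁻⁶ = 333.6 kN (compressive).
σ_{nickel alloy} = P / A = 333600 / 2125 = 157 MPa.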